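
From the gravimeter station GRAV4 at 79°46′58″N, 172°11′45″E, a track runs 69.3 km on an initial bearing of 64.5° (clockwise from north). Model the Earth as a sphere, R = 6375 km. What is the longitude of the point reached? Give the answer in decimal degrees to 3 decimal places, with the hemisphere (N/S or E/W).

GRAV4: φ = +79.78278°, λ = +172.19583°
δ = d/R = 69.3/6375 = 0.010871 rad
φ₂ = arcsin(sin φ₁ cos δ + cos φ₁ sin δ cos θ)
   = arcsin(0.98414·0.99994 + 0.17738·0.01087·0.43051) = 80.03522°
λ₂ = λ₁ + atan2(sin θ sin δ cos φ₁, cos δ − sin φ₁ sin φ₂) = 175.44622°

175.446°E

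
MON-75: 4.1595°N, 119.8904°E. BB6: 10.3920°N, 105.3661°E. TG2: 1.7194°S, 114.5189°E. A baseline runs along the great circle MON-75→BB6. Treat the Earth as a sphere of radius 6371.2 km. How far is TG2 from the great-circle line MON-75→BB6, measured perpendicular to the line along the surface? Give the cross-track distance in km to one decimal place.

δ₁₃ = central angle MON-75→TG2 = 0.138944 rad  (haversine)
θ₁₃ = bearing MON-75→TG2 = 222.502°,  θ₁₂ = bearing MON-75→BB6 = 294.197°
dₓₜ = R·arcsin(sin δ₁₃ · sin(θ₁₃ − θ₁₂)) = 6371.2·arcsin(0.13850·sin(-71.695°)) = -840.175 km
|dₓₜ| = 840.175 km

840.2 km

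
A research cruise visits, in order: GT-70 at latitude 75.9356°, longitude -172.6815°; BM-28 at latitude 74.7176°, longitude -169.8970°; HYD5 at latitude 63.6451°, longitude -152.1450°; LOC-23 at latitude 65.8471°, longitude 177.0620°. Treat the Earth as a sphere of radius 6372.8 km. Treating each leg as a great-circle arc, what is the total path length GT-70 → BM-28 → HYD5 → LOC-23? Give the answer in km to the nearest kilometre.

3027 km

GT-70→BM-28: c = 0.024560 rad, d = 156.51 km
BM-28→HYD5: c = 0.220384 rad, d = 1404.46 km
HYD5→LOC-23: c = 0.230055 rad, d = 1466.10 km
Total = 156.51 + 1404.46 + 1466.10 = 3027.07 km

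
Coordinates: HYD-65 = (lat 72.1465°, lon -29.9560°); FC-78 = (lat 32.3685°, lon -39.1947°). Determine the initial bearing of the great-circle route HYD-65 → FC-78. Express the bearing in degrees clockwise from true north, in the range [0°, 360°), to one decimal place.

192.2°

Δλ = -9.2387°
y = sin Δλ · cos φ₂ = -0.135602
x = cos φ₁ sin φ₂ − sin φ₁ cos φ₂ cos Δλ = -0.629386
θ = atan2(y, x) = -167.8414° → 192.1586° (mod 360°)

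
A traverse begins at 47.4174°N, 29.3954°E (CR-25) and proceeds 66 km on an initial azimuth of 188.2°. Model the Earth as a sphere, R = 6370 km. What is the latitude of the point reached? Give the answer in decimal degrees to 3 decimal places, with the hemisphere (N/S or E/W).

46.830°N

δ = d/R = 66/6370 = 0.010361 rad
φ₂ = arcsin(sin φ₁ cos δ + cos φ₁ sin δ cos θ)
   = arcsin(0.73630·0.99995 + 0.67665·0.01036·-0.98978) = 46.82976°
λ₂ = λ₁ + atan2(sin θ sin δ cos φ₁, cos δ − sin φ₁ sin φ₂) = 29.27164°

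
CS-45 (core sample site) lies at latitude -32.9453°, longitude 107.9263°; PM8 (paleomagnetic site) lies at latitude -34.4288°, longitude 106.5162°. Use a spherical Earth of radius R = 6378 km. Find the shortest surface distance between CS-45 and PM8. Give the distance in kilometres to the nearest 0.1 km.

210.5 km

Δφ = -1.4835°,  Δλ = -1.4101°
a = sin²(Δφ/2) + cos φ₁ cos φ₂ sin²(Δλ/2) = 0.000272
c = 2·arcsin(√a) = 0.033010 rad = 1.8914°
d = R·c = 6378 × 0.033010 = 210.5 km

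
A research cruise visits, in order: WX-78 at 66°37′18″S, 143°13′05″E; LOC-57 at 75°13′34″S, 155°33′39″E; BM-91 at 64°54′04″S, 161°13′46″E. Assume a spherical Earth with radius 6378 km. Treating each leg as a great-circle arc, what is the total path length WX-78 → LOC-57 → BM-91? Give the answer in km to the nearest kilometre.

2221 km

WX-78: φ = -66.62167°, λ = +143.21806°
LOC-57: φ = -75.22611°, λ = +155.56083°
BM-91: φ = -64.90111°, λ = +161.22944°
WX-78→LOC-57: c = 0.165075 rad, d = 1052.85 km
LOC-57→BM-91: c = 0.183133 rad, d = 1168.02 km
Total = 1052.85 + 1168.02 = 2220.87 km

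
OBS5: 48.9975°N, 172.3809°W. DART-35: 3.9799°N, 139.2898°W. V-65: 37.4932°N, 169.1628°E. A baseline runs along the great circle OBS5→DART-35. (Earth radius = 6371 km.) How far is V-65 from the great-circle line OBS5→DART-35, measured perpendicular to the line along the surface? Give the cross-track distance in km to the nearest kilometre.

1933 km

δ₁₃ = central angle OBS5→V-65 = 0.307362 rad  (haversine)
θ₁₃ = bearing OBS5→V-65 = 236.123°,  θ₁₂ = bearing OBS5→DART-35 = 137.056°
dₓₜ = R·arcsin(sin δ₁₃ · sin(θ₁₃ − θ₁₂)) = 6371·arcsin(0.30255·sin(99.067°)) = 1932.951 km
|dₓₜ| = 1932.951 km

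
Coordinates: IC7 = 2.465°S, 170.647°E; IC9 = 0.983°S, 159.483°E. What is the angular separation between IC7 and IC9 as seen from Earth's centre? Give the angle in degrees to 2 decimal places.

11.26°

Δφ = 1.4820°,  Δλ = -11.1640°
a = sin²(Δφ/2) + cos φ₁ cos φ₂ sin²(Δλ/2) = 0.009619
c = 2·arcsin(√a) = 0.196465 rad = 11.2566°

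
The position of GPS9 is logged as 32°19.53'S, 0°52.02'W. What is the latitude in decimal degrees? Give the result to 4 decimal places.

32° + 19.53′/60 = 32 + 0.32550 = 32.3255°

32.3255°S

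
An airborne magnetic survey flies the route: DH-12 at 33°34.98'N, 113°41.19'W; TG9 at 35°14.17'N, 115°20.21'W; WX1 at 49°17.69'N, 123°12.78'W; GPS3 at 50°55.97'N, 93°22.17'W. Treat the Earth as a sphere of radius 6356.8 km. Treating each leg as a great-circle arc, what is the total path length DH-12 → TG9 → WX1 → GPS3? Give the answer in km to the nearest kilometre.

DH-12: φ = +33.58300°, λ = -113.68650°
TG9: φ = +35.23617°, λ = -115.33683°
WX1: φ = +49.29483°, λ = -123.21300°
GPS3: φ = +50.93283°, λ = -93.36950°
DH-12→TG9: c = 0.037378 rad, d = 237.60 km
TG9→WX1: c = 0.265267 rad, d = 1686.25 km
WX1→GPS3: c = 0.332940 rad, d = 2116.43 km
Total = 237.60 + 1686.25 + 2116.43 = 4040.28 km

4040 km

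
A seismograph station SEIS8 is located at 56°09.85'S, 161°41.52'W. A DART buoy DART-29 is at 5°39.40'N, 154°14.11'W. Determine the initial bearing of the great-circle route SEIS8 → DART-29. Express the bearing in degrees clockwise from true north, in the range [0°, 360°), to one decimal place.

8.4°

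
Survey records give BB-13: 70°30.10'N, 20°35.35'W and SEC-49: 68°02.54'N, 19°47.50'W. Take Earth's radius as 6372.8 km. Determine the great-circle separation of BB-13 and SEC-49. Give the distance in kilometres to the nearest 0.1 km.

BB-13: φ = +70.50167°, λ = -20.58917°
SEC-49: φ = +68.04233°, λ = -19.79167°
Δφ = -2.4593°,  Δλ = 0.7975°
a = sin²(Δφ/2) + cos φ₁ cos φ₂ sin²(Δλ/2) = 0.000467
c = 2·arcsin(√a) = 0.043204 rad = 2.4754°
d = R·c = 6372.8 × 0.043204 = 275.3 km

275.3 km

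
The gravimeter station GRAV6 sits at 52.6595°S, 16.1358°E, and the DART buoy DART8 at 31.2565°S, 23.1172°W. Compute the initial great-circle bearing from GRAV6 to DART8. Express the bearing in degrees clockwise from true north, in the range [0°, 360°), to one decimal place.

291.4°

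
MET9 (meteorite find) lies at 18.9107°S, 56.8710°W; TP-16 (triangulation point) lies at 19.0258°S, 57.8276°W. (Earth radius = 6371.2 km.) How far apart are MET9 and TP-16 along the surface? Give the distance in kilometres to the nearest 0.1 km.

Δφ = -0.1151°,  Δλ = -0.9566°
a = sin²(Δφ/2) + cos φ₁ cos φ₂ sin²(Δλ/2) = 0.000063
c = 2·arcsin(√a) = 0.015916 rad = 0.9119°
d = R·c = 6371.2 × 0.015916 = 101.4 km

101.4 km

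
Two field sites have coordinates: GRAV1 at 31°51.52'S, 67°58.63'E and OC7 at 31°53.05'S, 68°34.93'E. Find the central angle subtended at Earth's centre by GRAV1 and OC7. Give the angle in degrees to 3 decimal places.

GRAV1: φ = -31.85867°, λ = +67.97717°
OC7: φ = -31.88417°, λ = +68.58217°
Δφ = -0.0255°,  Δλ = 0.6050°
a = sin²(Δφ/2) + cos φ₁ cos φ₂ sin²(Δλ/2) = 0.000020
c = 2·arcsin(√a) = 0.008978 rad = 0.5144°

0.514°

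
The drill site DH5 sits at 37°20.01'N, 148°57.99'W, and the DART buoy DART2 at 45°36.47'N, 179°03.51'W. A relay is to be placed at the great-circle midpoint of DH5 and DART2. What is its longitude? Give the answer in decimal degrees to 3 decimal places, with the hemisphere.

DH5: φ = +37.33350°, λ = -148.96650°
DART2: φ = +45.60783°, λ = -179.05850°
Bx = cos φ₂ cos Δλ = 0.605279,  By = cos φ₂ sin Δλ = -0.350755
φₘ = atan2(sin φ₁ + sin φ₂, √((cos φ₁ + Bx)² + By²)) = 42.46015°
λₘ = λ₁ + atan2(By, cos φ₁ + Bx) = -163.02799°

163.028°W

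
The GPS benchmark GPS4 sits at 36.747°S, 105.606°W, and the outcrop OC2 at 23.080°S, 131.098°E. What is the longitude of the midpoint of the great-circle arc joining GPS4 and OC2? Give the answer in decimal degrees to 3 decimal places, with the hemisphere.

174.535°W

Bx = cos φ₂ cos Δλ = -0.505024,  By = cos φ₂ sin Δλ = -0.768943
φₘ = atan2(sin φ₁ + sin φ₂, √((cos φ₁ + Bx)² + By²)) = -50.23569°
λₘ = λ₁ + atan2(By, cos φ₁ + Bx) = -174.53518°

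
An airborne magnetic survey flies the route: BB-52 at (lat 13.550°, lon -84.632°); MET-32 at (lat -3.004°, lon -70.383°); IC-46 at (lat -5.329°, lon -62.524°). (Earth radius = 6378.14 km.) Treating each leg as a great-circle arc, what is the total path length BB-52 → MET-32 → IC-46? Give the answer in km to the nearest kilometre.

3333 km

BB-52→MET-32: c = 0.379947 rad, d = 2423.36 km
MET-32→IC-46: c = 0.142685 rad, d = 910.06 km
Total = 2423.36 + 910.06 = 3333.42 km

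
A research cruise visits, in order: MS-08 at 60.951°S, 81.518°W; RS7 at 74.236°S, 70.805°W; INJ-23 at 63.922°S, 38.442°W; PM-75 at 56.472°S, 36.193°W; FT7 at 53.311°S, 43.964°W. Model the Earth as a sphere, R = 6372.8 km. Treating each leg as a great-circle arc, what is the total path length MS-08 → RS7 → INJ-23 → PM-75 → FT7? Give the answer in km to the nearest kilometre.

MS-08→RS7: c = 0.241669 rad, d = 1540.11 km
RS7→INJ-23: c = 0.264240 rad, d = 1683.95 km
INJ-23→PM-75: c = 0.131462 rad, d = 837.78 km
PM-75→FT7: c = 0.095453 rad, d = 608.30 km
Total = 1540.11 + 1683.95 + 837.78 + 608.30 = 4670.14 km

4670 km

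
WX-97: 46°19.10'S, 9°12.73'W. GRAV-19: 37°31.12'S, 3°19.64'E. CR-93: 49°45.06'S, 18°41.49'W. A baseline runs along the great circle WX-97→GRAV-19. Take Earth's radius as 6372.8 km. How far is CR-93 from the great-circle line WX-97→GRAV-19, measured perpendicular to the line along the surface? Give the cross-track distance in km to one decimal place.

WX-97: φ = -46.31833°, λ = -9.21217°
GRAV-19: φ = -37.51867°, λ = +3.32733°
CR-93: φ = -49.75100°, λ = -18.69150°
δ₁₃ = central angle WX-97→CR-93 = 0.125681 rad  (haversine)
θ₁₃ = bearing WX-97→CR-93 = 238.091°,  θ₁₂ = bearing WX-97→GRAV-19 = 51.030°
dₓₜ = R·arcsin(sin δ₁₃ · sin(θ₁₃ − θ₁₂)) = 6372.8·arcsin(0.12535·sin(187.061°)) = -98.205 km
|dₓₜ| = 98.205 km

98.2 km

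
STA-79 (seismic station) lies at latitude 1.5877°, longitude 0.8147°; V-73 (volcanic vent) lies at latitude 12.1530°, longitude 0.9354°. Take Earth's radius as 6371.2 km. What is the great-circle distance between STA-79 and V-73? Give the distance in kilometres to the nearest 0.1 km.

1174.9 km

Δφ = 10.5653°,  Δλ = 0.1207°
a = sin²(Δφ/2) + cos φ₁ cos φ₂ sin²(Δλ/2) = 0.008478
c = 2·arcsin(√a) = 0.184411 rad = 10.5660°
d = R·c = 6371.2 × 0.184411 = 1174.9 km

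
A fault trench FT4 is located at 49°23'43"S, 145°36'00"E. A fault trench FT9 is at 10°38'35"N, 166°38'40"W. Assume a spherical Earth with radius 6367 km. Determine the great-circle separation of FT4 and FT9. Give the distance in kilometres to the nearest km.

FT4: φ = -49.39528°, λ = +145.60000°
FT9: φ = +10.64306°, λ = -166.64444°
Δφ = 60.0383°,  Δλ = 47.7556°
a = sin²(Δφ/2) + cos φ₁ cos φ₂ sin²(Δλ/2) = 0.355096
c = 2·arcsin(√a) = 1.276771 rad = 73.1536°
d = R·c = 6367 × 1.276771 = 8129.2 km

8129 km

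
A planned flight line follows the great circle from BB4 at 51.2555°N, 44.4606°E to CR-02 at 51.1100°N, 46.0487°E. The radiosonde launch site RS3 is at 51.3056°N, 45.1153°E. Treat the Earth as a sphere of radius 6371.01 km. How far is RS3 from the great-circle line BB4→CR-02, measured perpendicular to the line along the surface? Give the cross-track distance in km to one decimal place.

δ₁₃ = central angle BB4→RS3 = 0.007201 rad  (haversine)
θ₁₃ = bearing BB4→RS3 = 82.770°,  θ₁₂ = bearing BB4→CR-02 = 97.696°
dₓₜ = R·arcsin(sin δ₁₃ · sin(θ₁₃ − θ₁₂)) = 6371.01·arcsin(0.00720·sin(-14.926°)) = -11.817 km
|dₓₜ| = 11.817 km

11.8 km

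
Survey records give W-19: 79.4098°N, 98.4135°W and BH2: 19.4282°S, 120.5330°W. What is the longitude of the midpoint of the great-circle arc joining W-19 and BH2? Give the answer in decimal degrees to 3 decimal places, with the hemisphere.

116.976°W

Bx = cos φ₂ cos Δλ = 0.873650,  By = cos φ₂ sin Δλ = -0.355099
φₘ = atan2(sin φ₁ + sin φ₂, √((cos φ₁ + Bx)² + By²)) = 30.24317°
λₘ = λ₁ + atan2(By, cos φ₁ + Bx) = -116.97618°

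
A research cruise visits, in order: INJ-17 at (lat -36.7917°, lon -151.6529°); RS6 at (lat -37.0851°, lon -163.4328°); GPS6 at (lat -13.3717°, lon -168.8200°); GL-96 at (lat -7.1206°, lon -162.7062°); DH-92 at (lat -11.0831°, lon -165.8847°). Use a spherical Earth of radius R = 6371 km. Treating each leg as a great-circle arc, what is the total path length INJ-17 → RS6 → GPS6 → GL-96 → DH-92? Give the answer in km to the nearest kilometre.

5264 km

INJ-17→RS6: c = 0.164305 rad, d = 1046.79 km
RS6→GPS6: c = 0.422320 rad, d = 2690.60 km
GPS6→GL-96: c = 0.151383 rad, d = 964.46 km
GL-96→DH-92: c = 0.088216 rad, d = 562.03 km
Total = 1046.79 + 2690.60 + 964.46 + 562.03 = 5263.88 km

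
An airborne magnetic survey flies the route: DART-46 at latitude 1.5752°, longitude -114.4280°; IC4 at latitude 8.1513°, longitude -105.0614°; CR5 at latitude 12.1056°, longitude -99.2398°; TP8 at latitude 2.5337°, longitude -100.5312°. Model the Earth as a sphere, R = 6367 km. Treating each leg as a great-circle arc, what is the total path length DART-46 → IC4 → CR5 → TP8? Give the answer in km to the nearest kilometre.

3115 km

DART-46→IC4: c = 0.199188 rad, d = 1268.23 km
IC4→CR5: c = 0.121503 rad, d = 773.61 km
CR5→TP8: c = 0.168547 rad, d = 1073.14 km
Total = 1268.23 + 773.61 + 1073.14 = 3114.98 km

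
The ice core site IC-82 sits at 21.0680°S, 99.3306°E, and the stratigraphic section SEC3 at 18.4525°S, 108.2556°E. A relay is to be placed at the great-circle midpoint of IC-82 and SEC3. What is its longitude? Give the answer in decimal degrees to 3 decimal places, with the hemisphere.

Bx = cos φ₂ cos Δλ = 0.937101,  By = cos φ₂ sin Δλ = 0.147165
φₘ = atan2(sin φ₁ + sin φ₂, √((cos φ₁ + Bx)² + By²)) = -19.81566°
λₘ = λ₁ + atan2(By, cos φ₁ + Bx) = 103.82977°

103.830°E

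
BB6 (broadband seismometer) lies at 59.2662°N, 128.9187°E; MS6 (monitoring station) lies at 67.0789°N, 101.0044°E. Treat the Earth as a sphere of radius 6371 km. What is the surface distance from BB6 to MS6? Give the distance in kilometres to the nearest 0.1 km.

1627.2 km

Δφ = 7.8127°,  Δλ = -27.9143°
a = sin²(Δφ/2) + cos φ₁ cos φ₂ sin²(Δλ/2) = 0.016220
c = 2·arcsin(√a) = 0.255410 rad = 14.6339°
d = R·c = 6371 × 0.255410 = 1627.2 km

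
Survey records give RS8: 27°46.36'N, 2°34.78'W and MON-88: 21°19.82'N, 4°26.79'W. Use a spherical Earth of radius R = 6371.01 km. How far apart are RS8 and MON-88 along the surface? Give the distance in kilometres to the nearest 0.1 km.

740.8 km

RS8: φ = +27.77267°, λ = -2.57967°
MON-88: φ = +21.33033°, λ = -4.44650°
Δφ = -6.4423°,  Δλ = -1.8668°
a = sin²(Δφ/2) + cos φ₁ cos φ₂ sin²(Δλ/2) = 0.003376
c = 2·arcsin(√a) = 0.116274 rad = 6.6620°
d = R·c = 6371.01 × 0.116274 = 740.8 km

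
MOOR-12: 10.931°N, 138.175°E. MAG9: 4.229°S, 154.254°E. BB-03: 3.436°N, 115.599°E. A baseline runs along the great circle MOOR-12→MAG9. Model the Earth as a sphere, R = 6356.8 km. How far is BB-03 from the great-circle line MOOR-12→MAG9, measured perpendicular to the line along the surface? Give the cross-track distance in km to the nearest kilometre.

2238 km

δ₁₃ = central angle MOOR-12→BB-03 = 0.411922 rad  (haversine)
θ₁₃ = bearing MOOR-12→BB-03 = 253.168°,  θ₁₂ = bearing MOOR-12→MAG9 = 132.615°
dₓₜ = R·arcsin(sin δ₁₃ · sin(θ₁₃ − θ₁₂)) = 6356.8·arcsin(0.40037·sin(120.553°)) = 2237.642 km
|dₓₜ| = 2237.642 km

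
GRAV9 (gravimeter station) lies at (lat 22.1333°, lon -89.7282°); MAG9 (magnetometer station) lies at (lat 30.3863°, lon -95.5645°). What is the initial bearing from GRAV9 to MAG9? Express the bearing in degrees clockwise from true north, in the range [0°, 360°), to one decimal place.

Δλ = -5.8363°
y = sin Δλ · cos φ₂ = -0.087718
x = cos φ₁ sin φ₂ − sin φ₁ cos φ₂ cos Δλ = 0.145229
θ = atan2(y, x) = -31.1320° → 328.8680° (mod 360°)

328.9°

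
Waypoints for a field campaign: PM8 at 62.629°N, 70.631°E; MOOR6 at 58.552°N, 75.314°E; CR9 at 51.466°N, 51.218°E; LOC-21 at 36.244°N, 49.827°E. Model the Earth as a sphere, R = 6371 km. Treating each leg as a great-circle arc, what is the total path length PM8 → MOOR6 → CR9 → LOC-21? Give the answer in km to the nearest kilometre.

PM8→MOOR6: c = 0.081648 rad, d = 520.18 km
MOOR6→CR9: c = 0.268988 rad, d = 1713.72 km
CR9→LOC-21: c = 0.266237 rad, d = 1696.20 km
Total = 520.18 + 1713.72 + 1696.20 = 3930.10 km

3930 km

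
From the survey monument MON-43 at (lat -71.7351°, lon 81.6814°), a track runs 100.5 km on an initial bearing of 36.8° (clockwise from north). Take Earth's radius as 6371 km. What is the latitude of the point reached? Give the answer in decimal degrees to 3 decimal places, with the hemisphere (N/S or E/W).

71.004°S

δ = d/R = 100.5/6371 = 0.015775 rad
φ₂ = arcsin(sin φ₁ cos δ + cos φ₁ sin δ cos θ)
   = arcsin(-0.94962·0.99988 + 0.31341·0.01577·0.80073) = -71.00393°
λ₂ = λ₁ + atan2(sin θ sin δ cos φ₁, cos δ − sin φ₁ sin φ₂) = 83.34486°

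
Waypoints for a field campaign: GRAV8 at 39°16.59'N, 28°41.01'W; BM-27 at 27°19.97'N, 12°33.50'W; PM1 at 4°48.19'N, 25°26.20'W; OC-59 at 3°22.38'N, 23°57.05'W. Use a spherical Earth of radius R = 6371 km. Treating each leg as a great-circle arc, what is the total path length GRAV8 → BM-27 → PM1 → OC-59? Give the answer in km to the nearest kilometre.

GRAV8: φ = +39.27650°, λ = -28.68350°
BM-27: φ = +27.33283°, λ = -12.55833°
PM1: φ = +4.80317°, λ = -25.43667°
OC-59: φ = +3.37300°, λ = -23.95083°
GRAV8→BM-27: c = 0.313382 rad, d = 1996.55 km
BM-27→PM1: c = 0.447773 rad, d = 2852.76 km
PM1→OC-59: c = 0.035946 rad, d = 229.01 km
Total = 1996.55 + 2852.76 + 229.01 = 5078.33 km

5078 km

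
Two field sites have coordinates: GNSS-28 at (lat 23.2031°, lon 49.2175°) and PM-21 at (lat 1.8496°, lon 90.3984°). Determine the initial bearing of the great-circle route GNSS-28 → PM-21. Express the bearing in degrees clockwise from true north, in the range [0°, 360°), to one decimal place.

Δλ = 41.1809°
y = sin Δλ · cos φ₂ = 0.658096
x = cos φ₁ sin φ₂ − sin φ₁ cos φ₂ cos Δλ = -0.266712
θ = atan2(y, x) = 112.0616° → 112.0616° (mod 360°)

112.1°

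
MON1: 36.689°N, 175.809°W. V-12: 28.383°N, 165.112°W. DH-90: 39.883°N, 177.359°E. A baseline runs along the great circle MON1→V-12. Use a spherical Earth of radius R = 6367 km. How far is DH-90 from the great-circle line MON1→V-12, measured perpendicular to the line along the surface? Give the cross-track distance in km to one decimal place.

81.7 km

δ₁₃ = central angle MON1→DH-90 = 0.108891 rad  (haversine)
θ₁₃ = bearing MON1→DH-90 = 302.864°,  θ₁₂ = bearing MON1→V-12 = 129.648°
dₓₜ = R·arcsin(sin δ₁₃ · sin(θ₁₃ − θ₁₂)) = 6367·arcsin(0.10868·sin(173.216°)) = 81.738 km
|dₓₜ| = 81.738 km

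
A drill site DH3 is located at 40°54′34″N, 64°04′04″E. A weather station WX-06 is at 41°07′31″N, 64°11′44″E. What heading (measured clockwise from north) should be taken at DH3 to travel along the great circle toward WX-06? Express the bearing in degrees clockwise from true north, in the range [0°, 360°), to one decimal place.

24.0°

DH3: φ = +40.90944°, λ = +64.06778°
WX-06: φ = +41.12528°, λ = +64.19556°
Δλ = 0.1278°
y = sin Δλ · cos φ₂ = 0.001680
x = cos φ₁ sin φ₂ − sin φ₁ cos φ₂ cos Δλ = 0.003768
θ = atan2(y, x) = 24.0277° → 24.0277° (mod 360°)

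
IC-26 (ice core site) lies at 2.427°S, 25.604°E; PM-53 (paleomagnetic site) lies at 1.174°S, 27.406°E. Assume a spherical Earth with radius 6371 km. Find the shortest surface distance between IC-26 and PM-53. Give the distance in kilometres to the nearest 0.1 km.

Δφ = 1.2530°,  Δλ = 1.8020°
a = sin²(Δφ/2) + cos φ₁ cos φ₂ sin²(Δλ/2) = 0.000367
c = 2·arcsin(√a) = 0.038293 rad = 2.1941°
d = R·c = 6371 × 0.038293 = 244.0 km

244.0 km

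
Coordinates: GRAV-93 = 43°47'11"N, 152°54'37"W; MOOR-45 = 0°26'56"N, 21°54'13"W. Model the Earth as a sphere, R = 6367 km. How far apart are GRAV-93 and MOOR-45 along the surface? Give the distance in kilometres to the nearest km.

13104 km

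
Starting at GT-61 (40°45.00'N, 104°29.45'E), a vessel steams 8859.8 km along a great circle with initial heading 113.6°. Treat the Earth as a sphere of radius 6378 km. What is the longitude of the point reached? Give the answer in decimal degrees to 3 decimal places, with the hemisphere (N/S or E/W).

170.883°E

GT-61: φ = +40.75000°, λ = +104.49083°
δ = d/R = 8859.8/6378 = 1.389119 rad
φ₂ = arcsin(sin φ₁ cos δ + cos φ₁ sin δ cos θ)
   = arcsin(0.65276·0.18068 + 0.75756·0.98354·-0.40035) = -10.39064°
λ₂ = λ₁ + atan2(sin θ sin δ cos φ₁, cos δ − sin φ₁ sin φ₂) = 170.88297°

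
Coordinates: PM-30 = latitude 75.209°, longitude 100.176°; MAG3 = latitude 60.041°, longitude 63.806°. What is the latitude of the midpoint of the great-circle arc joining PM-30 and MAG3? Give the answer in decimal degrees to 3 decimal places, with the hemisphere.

68.530°N

Bx = cos φ₂ cos Δλ = 0.402103,  By = cos φ₂ sin Δλ = -0.296131
φₘ = atan2(sin φ₁ + sin φ₂, √((cos φ₁ + Bx)² + By²)) = 68.53027°
λₘ = λ₁ + atan2(By, cos φ₁ + Bx) = 75.92634°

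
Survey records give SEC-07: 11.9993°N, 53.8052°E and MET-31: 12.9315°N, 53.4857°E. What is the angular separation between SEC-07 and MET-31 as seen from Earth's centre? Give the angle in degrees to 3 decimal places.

0.983°

Δφ = 0.9322°,  Δλ = -0.3195°
a = sin²(Δφ/2) + cos φ₁ cos φ₂ sin²(Δλ/2) = 0.000074
c = 2·arcsin(√a) = 0.017157 rad = 0.9830°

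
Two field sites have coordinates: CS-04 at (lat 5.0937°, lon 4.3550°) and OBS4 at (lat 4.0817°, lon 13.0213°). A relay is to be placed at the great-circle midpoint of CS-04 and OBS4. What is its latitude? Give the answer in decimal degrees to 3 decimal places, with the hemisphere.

4.601°N

Bx = cos φ₂ cos Δλ = 0.986075,  By = cos φ₂ sin Δλ = 0.150297
φₘ = atan2(sin φ₁ + sin φ₂, √((cos φ₁ + Bx)² + By²)) = 4.60079°
λₘ = λ₁ + atan2(By, cos φ₁ + Bx) = 8.69123°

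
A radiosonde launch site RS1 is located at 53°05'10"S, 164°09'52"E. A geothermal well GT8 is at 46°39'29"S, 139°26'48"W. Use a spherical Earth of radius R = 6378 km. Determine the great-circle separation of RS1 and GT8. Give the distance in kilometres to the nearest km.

4000 km

RS1: φ = -53.08611°, λ = +164.16444°
GT8: φ = -46.65806°, λ = -139.44667°
Δφ = 6.4281°,  Δλ = 56.3889°
a = sin²(Δφ/2) + cos φ₁ cos φ₂ sin²(Δλ/2) = 0.095163
c = 2·arcsin(√a) = 0.627201 rad = 35.9360°
d = R·c = 6378 × 0.627201 = 4000.3 km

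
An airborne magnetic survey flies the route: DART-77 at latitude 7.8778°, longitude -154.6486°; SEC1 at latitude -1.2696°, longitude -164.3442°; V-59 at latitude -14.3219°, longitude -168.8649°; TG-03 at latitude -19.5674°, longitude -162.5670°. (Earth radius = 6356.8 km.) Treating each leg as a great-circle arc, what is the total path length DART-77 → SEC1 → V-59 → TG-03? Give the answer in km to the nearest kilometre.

DART-77→SEC1: c = 0.232309 rad, d = 1476.74 km
SEC1→V-59: c = 0.240787 rad, d = 1530.63 km
V-59→TG-03: c = 0.139380 rad, d = 886.01 km
Total = 1476.74 + 1530.63 + 886.01 = 3893.39 km

3893 km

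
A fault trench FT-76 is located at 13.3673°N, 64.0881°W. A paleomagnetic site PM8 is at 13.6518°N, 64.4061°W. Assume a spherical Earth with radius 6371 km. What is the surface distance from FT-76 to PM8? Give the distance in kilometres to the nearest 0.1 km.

46.7 km

Δφ = 0.2845°,  Δλ = -0.3180°
a = sin²(Δφ/2) + cos φ₁ cos φ₂ sin²(Δλ/2) = 0.000013
c = 2·arcsin(√a) = 0.007333 rad = 0.4202°
d = R·c = 6371 × 0.007333 = 46.7 km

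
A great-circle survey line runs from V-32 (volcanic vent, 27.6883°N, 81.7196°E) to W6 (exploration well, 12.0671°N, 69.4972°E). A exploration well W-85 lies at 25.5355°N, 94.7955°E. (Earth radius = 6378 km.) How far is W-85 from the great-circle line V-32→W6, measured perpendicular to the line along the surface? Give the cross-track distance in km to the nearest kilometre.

δ₁₃ = central angle V-32→W-85 = 0.207363 rad  (haversine)
θ₁₃ = bearing V-32→W-85 = 97.450°,  θ₁₂ = bearing V-32→W6 = 218.639°
dₓₜ = R·arcsin(sin δ₁₃ · sin(θ₁₃ − θ₁₂)) = 6378·arcsin(0.20588·sin(-121.190°)) = -1129.193 km
|dₓₜ| = 1129.193 km

1129 km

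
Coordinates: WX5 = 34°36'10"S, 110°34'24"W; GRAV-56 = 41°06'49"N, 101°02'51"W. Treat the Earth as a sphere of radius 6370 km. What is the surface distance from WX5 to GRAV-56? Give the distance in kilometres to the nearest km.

8474 km

WX5: φ = -34.60278°, λ = -110.57333°
GRAV-56: φ = +41.11361°, λ = -101.04750°
Δφ = 75.7164°,  Δλ = 9.5258°
a = sin²(Δφ/2) + cos φ₁ cos φ₂ sin²(Δλ/2) = 0.380915
c = 2·arcsin(√a) = 1.330314 rad = 76.2214°
d = R·c = 6370 × 1.330314 = 8474.1 km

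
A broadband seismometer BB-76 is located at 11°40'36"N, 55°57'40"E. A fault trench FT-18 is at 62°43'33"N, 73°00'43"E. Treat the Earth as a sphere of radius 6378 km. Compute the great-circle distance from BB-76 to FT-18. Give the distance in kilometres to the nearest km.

BB-76: φ = +11.67667°, λ = +55.96111°
FT-18: φ = +62.72583°, λ = +73.01194°
Δφ = 51.0492°,  Δλ = 17.0508°
a = sin²(Δφ/2) + cos φ₁ cos φ₂ sin²(Δλ/2) = 0.195536
c = 2·arcsin(√a) = 0.916088 rad = 52.4880°
d = R·c = 6378 × 0.916088 = 5842.8 km

5843 km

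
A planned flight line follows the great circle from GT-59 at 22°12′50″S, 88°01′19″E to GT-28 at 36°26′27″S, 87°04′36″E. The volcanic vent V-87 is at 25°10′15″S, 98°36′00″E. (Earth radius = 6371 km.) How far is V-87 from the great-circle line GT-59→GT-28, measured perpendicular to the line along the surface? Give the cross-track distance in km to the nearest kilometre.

GT-59: φ = -22.21389°, λ = +88.02194°
GT-28: φ = -36.44083°, λ = +87.07667°
V-87: φ = -25.17083°, λ = +98.60000°
δ₁₃ = central angle GT-59→V-87 = 0.176697 rad  (haversine)
θ₁₃ = bearing GT-59→V-87 = 109.059°,  θ₁₂ = bearing GT-59→GT-28 = 183.091°
dₓₜ = R·arcsin(sin δ₁₃ · sin(θ₁₃ − θ₁₂)) = 6371·arcsin(0.17578·sin(-74.031°)) = -1081.868 km
|dₓₜ| = 1081.868 km

1082 km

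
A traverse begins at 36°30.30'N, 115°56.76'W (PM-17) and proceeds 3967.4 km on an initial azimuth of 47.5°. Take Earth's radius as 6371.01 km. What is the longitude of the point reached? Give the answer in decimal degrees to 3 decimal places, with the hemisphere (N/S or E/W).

PM-17: φ = +36.50500°, λ = -115.94600°
δ = d/R = 3967.4/6371.01 = 0.622727 rad
φ₂ = arcsin(sin φ₁ cos δ + cos φ₁ sin δ cos θ)
   = arcsin(0.59489·0.81229 + 0.80380·0.58325·0.67559) = 53.12601°
λ₂ = λ₁ + atan2(sin θ sin δ cos φ₁, cos δ − sin φ₁ sin φ₂) = -70.16907°

70.169°W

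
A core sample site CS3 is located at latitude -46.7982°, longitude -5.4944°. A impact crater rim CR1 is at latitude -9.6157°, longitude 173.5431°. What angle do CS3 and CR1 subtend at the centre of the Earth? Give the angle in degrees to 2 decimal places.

Δφ = 37.1825°,  Δλ = 179.0375°
a = sin²(Δφ/2) + cos φ₁ cos φ₂ sin²(Δλ/2) = 0.776547
c = 2·arcsin(√a) = 2.156870 rad = 123.5796°

123.58°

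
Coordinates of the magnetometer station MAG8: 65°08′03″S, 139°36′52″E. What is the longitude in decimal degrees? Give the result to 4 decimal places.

139.6144°E

139° + 36′/60 + 52″/3600 = 139 + 0.60000 + 0.01444 = 139.6144°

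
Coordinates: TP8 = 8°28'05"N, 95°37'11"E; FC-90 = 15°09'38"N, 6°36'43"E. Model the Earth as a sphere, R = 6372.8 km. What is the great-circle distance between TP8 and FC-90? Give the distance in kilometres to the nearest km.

9659 km

TP8: φ = +8.46806°, λ = +95.61972°
FC-90: φ = +15.16056°, λ = +6.61194°
Δφ = 6.6925°,  Δλ = -89.0078°
a = sin²(Δφ/2) + cos φ₁ cos φ₂ sin²(Δλ/2) = 0.472478
c = 2·arcsin(√a) = 1.515725 rad = 86.8447°
d = R·c = 6372.8 × 1.515725 = 9659.4 km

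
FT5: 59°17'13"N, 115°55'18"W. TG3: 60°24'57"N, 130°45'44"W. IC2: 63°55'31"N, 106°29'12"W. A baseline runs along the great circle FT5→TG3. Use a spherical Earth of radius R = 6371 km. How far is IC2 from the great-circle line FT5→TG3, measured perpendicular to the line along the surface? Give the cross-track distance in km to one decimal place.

FT5: φ = +59.28694°, λ = -115.92167°
TG3: φ = +60.41583°, λ = -130.76222°
IC2: φ = +63.92528°, λ = -106.48667°
δ₁₃ = central angle FT5→IC2 = 0.112415 rad  (haversine)
θ₁₃ = bearing FT5→IC2 = 39.965°,  θ₁₂ = bearing FT5→TG3 = 284.991°
dₓₜ = R·arcsin(sin δ₁₃ · sin(θ₁₃ − θ₁₂)) = 6371·arcsin(0.11218·sin(-245.026°)) = 648.984 km
|dₓₜ| = 648.984 km

649.0 km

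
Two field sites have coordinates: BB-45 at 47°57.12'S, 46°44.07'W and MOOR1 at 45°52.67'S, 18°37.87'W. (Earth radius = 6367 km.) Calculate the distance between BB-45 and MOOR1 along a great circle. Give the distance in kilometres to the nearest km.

BB-45: φ = -47.95200°, λ = -46.73450°
MOOR1: φ = -45.87783°, λ = -18.63117°
Δφ = 2.0742°,  Δλ = 28.1033°
a = sin²(Δφ/2) + cos φ₁ cos φ₂ sin²(Δλ/2) = 0.027815
c = 2·arcsin(√a) = 0.335121 rad = 19.2010°
d = R·c = 6367 × 0.335121 = 2133.7 km

2134 km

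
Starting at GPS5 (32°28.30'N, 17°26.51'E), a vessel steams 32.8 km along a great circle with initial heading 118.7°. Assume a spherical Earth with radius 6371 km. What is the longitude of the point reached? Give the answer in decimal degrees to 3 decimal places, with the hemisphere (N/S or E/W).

GPS5: φ = +32.47167°, λ = +17.44183°
δ = d/R = 32.8/6371 = 0.005148 rad
φ₂ = arcsin(sin φ₁ cos δ + cos φ₁ sin δ cos θ)
   = arcsin(0.53688·0.99999 + 0.84366·0.00515·-0.48022) = 32.32964°
λ₂ = λ₁ + atan2(sin θ sin δ cos φ₁, cos δ − sin φ₁ sin φ₂) = 17.74804°

17.748°E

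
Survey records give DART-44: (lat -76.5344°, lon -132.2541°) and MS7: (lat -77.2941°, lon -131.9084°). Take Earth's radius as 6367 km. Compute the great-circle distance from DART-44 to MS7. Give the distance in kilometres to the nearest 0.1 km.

84.9 km

Δφ = -0.7597°,  Δλ = 0.3457°
a = sin²(Δφ/2) + cos φ₁ cos φ₂ sin²(Δλ/2) = 0.000044
c = 2·arcsin(√a) = 0.013329 rad = 0.7637°
d = R·c = 6367 × 0.013329 = 84.9 km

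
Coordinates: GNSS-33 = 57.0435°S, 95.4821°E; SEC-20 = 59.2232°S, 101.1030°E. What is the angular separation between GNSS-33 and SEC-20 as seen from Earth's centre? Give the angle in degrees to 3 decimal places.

Δφ = -2.1797°,  Δλ = 5.6209°
a = sin²(Δφ/2) + cos φ₁ cos φ₂ sin²(Δλ/2) = 0.001031
c = 2·arcsin(√a) = 0.064229 rad = 3.6801°

3.680°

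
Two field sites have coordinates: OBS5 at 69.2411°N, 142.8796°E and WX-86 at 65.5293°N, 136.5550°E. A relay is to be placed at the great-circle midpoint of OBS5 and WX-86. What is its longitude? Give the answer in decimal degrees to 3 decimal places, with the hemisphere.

139.471°E

Bx = cos φ₂ cos Δλ = 0.411707,  By = cos φ₂ sin Δλ = -0.045632
φₘ = atan2(sin φ₁ + sin φ₂, √((cos φ₁ + Bx)² + By²)) = 67.41599°
λₘ = λ₁ + atan2(By, cos φ₁ + Bx) = 139.47107°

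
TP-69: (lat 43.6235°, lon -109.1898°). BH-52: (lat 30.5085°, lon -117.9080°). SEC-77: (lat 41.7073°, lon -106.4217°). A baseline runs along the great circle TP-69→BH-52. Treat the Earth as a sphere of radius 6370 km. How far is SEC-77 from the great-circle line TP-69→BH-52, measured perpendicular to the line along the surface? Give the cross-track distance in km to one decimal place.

304.4 km

δ₁₃ = central angle TP-69→SEC-77 = 0.048785 rad  (haversine)
θ₁₃ = bearing TP-69→SEC-77 = 132.326°,  θ₁₂ = bearing TP-69→BH-52 = 210.689°
dₓₜ = R·arcsin(sin δ₁₃ · sin(θ₁₃ − θ₁₂)) = 6370·arcsin(0.04877·sin(-78.362°)) = -304.370 km
|dₓₜ| = 304.370 km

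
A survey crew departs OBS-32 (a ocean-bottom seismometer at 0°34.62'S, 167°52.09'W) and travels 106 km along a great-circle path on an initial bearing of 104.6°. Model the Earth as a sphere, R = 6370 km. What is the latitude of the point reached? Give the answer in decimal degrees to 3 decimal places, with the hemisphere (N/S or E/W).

0.817°S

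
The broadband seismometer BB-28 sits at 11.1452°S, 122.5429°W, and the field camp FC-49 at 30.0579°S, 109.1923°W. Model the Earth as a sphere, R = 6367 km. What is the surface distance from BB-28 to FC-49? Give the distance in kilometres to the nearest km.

2514 km

Δφ = -18.9127°,  Δλ = 13.3506°
a = sin²(Δφ/2) + cos φ₁ cos φ₂ sin²(Δλ/2) = 0.038468
c = 2·arcsin(√a) = 0.394824 rad = 22.6217°
d = R·c = 6367 × 0.394824 = 2513.8 km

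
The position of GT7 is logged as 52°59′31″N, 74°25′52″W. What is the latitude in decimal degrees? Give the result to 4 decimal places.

52° + 59′/60 + 31″/3600 = 52 + 0.98333 + 0.00861 = 52.9919°

52.9919°N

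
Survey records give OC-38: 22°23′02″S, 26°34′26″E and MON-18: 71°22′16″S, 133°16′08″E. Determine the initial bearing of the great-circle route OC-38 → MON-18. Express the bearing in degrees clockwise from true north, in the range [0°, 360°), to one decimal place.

161.4°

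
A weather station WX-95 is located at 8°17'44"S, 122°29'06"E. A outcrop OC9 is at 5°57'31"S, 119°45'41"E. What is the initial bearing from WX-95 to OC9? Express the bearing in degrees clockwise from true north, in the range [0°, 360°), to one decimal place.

WX-95: φ = -8.29556°, λ = +122.48500°
OC9: φ = -5.95861°, λ = +119.76139°
Δλ = -2.7236°
y = sin Δλ · cos φ₂ = -0.047261
x = cos φ₁ sin φ₂ − sin φ₁ cos φ₂ cos Δλ = 0.040614
θ = atan2(y, x) = -49.3259° → 310.6741° (mod 360°)

310.7°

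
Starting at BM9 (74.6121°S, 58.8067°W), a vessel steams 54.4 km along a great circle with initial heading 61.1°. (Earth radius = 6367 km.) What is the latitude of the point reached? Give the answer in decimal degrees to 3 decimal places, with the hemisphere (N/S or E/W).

74.370°S

δ = d/R = 54.4/6367 = 0.008544 rad
φ₂ = arcsin(sin φ₁ cos δ + cos φ₁ sin δ cos θ)
   = arcsin(-0.96415·0.99996 + 0.26535·0.00854·0.48328) = -74.36978°
λ₂ = λ₁ + atan2(sin θ sin δ cos φ₁, cos δ − sin φ₁ sin φ₂) = -57.21583°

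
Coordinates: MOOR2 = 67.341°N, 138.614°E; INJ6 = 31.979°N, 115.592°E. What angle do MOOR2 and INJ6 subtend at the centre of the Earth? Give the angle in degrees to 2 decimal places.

37.86°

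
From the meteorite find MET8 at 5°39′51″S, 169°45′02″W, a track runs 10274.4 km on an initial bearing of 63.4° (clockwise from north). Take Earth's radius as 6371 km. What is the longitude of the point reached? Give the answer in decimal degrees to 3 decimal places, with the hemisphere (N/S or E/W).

79.910°W

MET8: φ = -5.66417°, λ = -169.75056°
δ = d/R = 10274.4/6371 = 1.612682 rad
φ₂ = arcsin(sin φ₁ cos δ + cos φ₁ sin δ cos θ)
   = arcsin(-0.09870·-0.04187 + 0.99512·0.99912·0.44776) = 26.69974°
λ₂ = λ₁ + atan2(sin θ sin δ cos φ₁, cos δ − sin φ₁ sin φ₂) = -79.90989°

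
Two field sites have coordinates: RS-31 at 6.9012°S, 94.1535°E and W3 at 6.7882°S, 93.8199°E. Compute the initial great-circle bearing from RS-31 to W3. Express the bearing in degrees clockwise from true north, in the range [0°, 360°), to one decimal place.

Δλ = -0.3336°
y = sin Δλ · cos φ₂ = -0.005782
x = cos φ₁ sin φ₂ − sin φ₁ cos φ₂ cos Δλ = 0.001970
θ = atan2(y, x) = -71.1823° → 288.8177° (mod 360°)

288.8°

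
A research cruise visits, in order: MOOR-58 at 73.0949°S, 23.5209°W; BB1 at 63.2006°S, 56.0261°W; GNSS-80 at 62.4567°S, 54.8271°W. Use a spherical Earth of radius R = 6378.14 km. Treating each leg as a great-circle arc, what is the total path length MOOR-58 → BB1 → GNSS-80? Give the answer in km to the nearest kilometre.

MOOR-58→BB1: c = 0.266921 rad, d = 1702.46 km
BB1→GNSS-80: c = 0.016121 rad, d = 102.82 km
Total = 1702.46 + 102.82 = 1805.28 km

1805 km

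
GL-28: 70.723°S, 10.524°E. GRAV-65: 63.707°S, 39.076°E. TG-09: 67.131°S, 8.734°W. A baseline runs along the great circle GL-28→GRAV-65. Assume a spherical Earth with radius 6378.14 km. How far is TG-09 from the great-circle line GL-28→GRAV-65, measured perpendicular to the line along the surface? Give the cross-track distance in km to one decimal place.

δ₁₃ = central angle GL-28→TG-09 = 0.135335 rad  (haversine)
θ₁₃ = bearing GL-28→TG-09 = 288.193°,  θ₁₂ = bearing GL-28→GRAV-65 = 71.389°
dₓₜ = R·arcsin(sin δ₁₃ · sin(θ₁₃ − θ₁₂)) = 6378.14·arcsin(0.13492·sin(216.804°)) = -516.095 km
|dₓₜ| = 516.095 km

516.1 km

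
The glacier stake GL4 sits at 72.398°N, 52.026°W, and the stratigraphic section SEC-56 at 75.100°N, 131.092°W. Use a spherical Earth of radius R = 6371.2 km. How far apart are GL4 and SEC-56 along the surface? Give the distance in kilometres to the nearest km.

2294 km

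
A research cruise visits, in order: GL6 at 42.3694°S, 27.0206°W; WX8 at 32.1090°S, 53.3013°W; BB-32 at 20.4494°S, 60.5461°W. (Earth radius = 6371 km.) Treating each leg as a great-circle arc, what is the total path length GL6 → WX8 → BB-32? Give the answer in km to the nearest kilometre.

GL6→WX8: c = 0.404441 rad, d = 2576.69 km
WX8→BB-32: c = 0.232778 rad, d = 1483.03 km
Total = 2576.69 + 1483.03 = 4059.72 km

4060 km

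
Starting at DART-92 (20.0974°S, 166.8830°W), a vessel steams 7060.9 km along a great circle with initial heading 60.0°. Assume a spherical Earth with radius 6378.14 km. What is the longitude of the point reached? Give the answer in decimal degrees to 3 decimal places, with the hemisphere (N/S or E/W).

δ = d/R = 7060.9/6378.14 = 1.107047 rad
φ₂ = arcsin(sin φ₁ cos δ + cos φ₁ sin δ cos θ)
   = arcsin(-0.34362·0.44730 + 0.93911·0.89438·0.50000) = 15.44182°
λ₂ = λ₁ + atan2(sin θ sin δ cos φ₁, cos δ − sin φ₁ sin φ₂) = -113.41112°

113.411°W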